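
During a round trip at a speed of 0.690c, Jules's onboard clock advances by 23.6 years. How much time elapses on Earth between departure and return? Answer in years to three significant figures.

γ = 1/√(1 − 0.690²) = 1/√0.5239 = 1.382
Earth-frame duration is the dilated interval: Δt = γτ = 1.382 × 23.6 years.

Δt = 32.6 years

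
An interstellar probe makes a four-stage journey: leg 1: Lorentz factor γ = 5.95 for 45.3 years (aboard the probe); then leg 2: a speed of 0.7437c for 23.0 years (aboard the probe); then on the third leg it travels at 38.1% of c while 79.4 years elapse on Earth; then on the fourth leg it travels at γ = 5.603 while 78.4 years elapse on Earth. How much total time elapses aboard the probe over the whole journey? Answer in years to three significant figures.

τ = 156 years

Leg 1: 45.3 years is already measured aboard the probe.
Leg 2: 23.0 years is already measured aboard the probe.
Leg 3: β = 0.381; γ = 1/√(1 − 0.381²) = 1/√0.8548 = 1.082; τ_3 = 79.4/1.082 = 73.41 years.
Leg 4: γ = 5.603; τ_4 = 78.4/5.603 = 13.99 years.
Total: 45.30 + 23.00 + 73.41 + 13.99 years.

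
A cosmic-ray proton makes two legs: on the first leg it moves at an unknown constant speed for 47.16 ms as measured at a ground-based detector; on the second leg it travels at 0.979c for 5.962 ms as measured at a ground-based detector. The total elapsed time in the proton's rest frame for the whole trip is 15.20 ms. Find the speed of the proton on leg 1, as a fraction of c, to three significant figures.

β = 0.955

Leg 1: speed unknown; τ_1 = 47.16/γ_1.
Leg 2: γ = 1/√(1 − 0.979²) = 1/√0.04156 = 4.905; τ_2 = 5.962/4.905 = 1.215 ms.
Total proper time: τ_1 + 1.215 = 15.20, so τ_1 = 15.20 − 1.215 = 13.98 ms.
γ_1 = 47.16/13.98 = 3.372; β = √(1 − 1/γ²) = √0.9121.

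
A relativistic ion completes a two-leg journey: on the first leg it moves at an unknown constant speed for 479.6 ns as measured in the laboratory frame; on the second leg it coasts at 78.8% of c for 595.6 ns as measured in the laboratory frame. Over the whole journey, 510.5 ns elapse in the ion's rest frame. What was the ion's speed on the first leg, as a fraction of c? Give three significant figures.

Leg 1: speed unknown; τ_1 = 479.6/γ_1.
Leg 2: β = 0.788; γ = 1/√(1 − 0.788²) = 1/√0.3791 = 1.624; τ_2 = 595.6/1.624 = 366.7 ns.
Total proper time: τ_1 + 366.7 = 510.5, so τ_1 = 510.5 − 366.7 = 143.8 ns.
γ_1 = 479.6/143.8 = 3.335; β = √(1 − 1/γ²) = √0.9101.

β = 0.954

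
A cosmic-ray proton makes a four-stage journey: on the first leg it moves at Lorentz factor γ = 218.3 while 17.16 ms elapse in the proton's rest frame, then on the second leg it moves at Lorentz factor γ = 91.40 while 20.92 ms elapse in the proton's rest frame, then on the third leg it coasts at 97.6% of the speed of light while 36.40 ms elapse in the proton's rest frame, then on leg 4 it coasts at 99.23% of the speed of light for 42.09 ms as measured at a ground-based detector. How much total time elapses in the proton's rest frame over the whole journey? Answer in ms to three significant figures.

τ = 79.7 ms

Leg 1: 17.16 ms is already measured in the proton's rest frame.
Leg 2: 20.92 ms is already measured in the proton's rest frame.
Leg 3: 36.40 ms is already measured in the proton's rest frame.
Leg 4: β = 0.9923; γ = 1/√(1 − 0.9923²) = 1/√0.01534 = 8.074; τ_4 = 42.09/8.074 = 5.213 ms.
Total: 17.16 + 20.92 + 36.40 + 5.213 ms.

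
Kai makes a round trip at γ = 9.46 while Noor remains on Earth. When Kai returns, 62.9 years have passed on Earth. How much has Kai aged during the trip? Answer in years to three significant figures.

γ = 9.46
Kai's clock measures proper time along the trip: τ = Δt/γ = 62.9/9.460 years.

τ = 6.65 years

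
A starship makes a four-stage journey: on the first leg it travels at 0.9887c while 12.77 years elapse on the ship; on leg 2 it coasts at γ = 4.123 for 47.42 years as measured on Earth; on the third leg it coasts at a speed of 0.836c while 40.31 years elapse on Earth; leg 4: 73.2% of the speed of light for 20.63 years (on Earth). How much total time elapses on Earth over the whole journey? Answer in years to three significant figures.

Δt = 194 years

Leg 1: γ = 1/√(1 − 0.9887²) = 1/√0.02247 = 6.671; Δt_1 = 6.671 × 12.77 = 85.19 years.
Leg 2: 47.42 years is already measured on Earth.
Leg 3: 40.31 years is already measured on Earth.
Leg 4: 20.63 years is already measured on Earth.
Total: 85.19 + 47.42 + 40.31 + 20.63 years.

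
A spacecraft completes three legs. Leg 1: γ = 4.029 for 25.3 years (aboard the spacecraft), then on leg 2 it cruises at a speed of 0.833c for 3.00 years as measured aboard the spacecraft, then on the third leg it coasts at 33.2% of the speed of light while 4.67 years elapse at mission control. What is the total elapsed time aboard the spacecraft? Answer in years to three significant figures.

τ = 32.7 years

Leg 1: 25.3 years is already measured aboard the spacecraft.
Leg 2: 3.00 years is already measured aboard the spacecraft.
Leg 3: β = 0.332; γ = 1/√(1 − 0.332²) = 1/√0.8898 = 1.060; τ_3 = 4.67/1.060 = 4.405 years.
Total: 25.30 + 3.000 + 4.405 years.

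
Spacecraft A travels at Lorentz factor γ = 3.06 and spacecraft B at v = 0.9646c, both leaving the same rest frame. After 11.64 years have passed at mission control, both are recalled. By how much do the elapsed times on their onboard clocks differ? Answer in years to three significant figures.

|τ_A − τ_B| = 0.734 years

A: γ = 3.06; τ_A = 11.64/3.060 = 3.804 years.
B: γ = 1/√(1 − 0.9646²) = 1/√0.06955 = 3.792; τ_B = 11.64/3.792 = 3.070 years.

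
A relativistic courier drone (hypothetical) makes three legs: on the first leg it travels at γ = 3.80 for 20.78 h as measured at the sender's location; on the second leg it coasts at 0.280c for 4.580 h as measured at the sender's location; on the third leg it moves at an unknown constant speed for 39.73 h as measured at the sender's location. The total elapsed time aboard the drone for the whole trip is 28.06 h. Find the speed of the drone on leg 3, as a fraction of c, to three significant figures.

Leg 1: γ = 3.80; τ_1 = 20.78/3.800 = 5.468 h.
Leg 2: γ = 1/√(1 − 0.280²) = 25/24 ≈ 1.042; τ_2 = 4.580/1.042 = 4.397 h.
Leg 3: speed unknown; τ_3 = 39.73/γ_3.
Total proper time: 5.468 + 4.397 + τ_3 = 28.06, so τ_3 = 28.06 − 9.865 = 18.19 h.
γ_3 = 39.73/18.19 = 2.184; β = √(1 − 1/γ²) = √0.7903.

β = 0.889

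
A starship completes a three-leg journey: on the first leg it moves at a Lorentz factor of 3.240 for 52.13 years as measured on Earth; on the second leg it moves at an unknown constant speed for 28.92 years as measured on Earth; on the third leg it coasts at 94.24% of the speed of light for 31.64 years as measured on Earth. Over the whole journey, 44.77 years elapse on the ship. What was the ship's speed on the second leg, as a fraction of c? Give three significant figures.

β = 0.780

Leg 1: γ = 3.240; τ_1 = 52.13/3.240 = 16.09 years.
Leg 2: speed unknown; τ_2 = 28.92/γ_2.
Leg 3: β = 0.9424; γ = 1/√(1 − 0.9424²) = 1/√0.1119 = 2.990; τ_3 = 31.64/2.990 = 10.58 years.
Total proper time: 16.09 + τ_2 + 10.58 = 44.77, so τ_2 = 44.77 − 26.67 = 18.10 years.
γ_2 = 28.92/18.10 = 1.598; β = √(1 − 1/γ²) = √0.6084.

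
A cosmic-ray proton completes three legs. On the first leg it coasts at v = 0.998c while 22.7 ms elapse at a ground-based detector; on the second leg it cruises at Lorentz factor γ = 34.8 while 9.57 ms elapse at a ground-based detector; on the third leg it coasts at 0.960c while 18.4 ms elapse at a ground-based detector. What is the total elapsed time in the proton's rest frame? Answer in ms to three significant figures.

Leg 1: γ = 1/√(1 − 0.998²) = 1/√0.003996 = 15.82; τ_1 = 22.7/15.82 = 1.435 ms.
Leg 2: γ = 34.8; τ_2 = 9.57/34.80 = 0.2750 ms.
Leg 3: γ = 1/√(1 − 0.960²) = 25/7 ≈ 3.571; τ_3 = 18.4/3.571 = 5.152 ms.
Total: 1.435 + 0.2750 + 5.152 ms.

τ = 6.86 ms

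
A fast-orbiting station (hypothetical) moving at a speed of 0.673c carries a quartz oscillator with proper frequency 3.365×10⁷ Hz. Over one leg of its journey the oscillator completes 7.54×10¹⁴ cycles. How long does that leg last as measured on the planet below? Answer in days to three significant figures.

γ = 1/√(1 − 0.673²) = 1/√0.5471 = 1.352
Proper time for N cycles: τ = N/f = 7.54×10¹⁴/(3.365×10⁷) = 2.241×10⁷ s = 259.3 days.
Lab-frame duration Δt = γτ = 1.352 × 259.3 = 350.6 days.

Δt = 351 days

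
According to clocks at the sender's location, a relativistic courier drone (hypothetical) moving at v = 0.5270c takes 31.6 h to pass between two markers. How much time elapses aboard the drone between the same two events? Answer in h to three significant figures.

τ = 26.9 h

γ = 1/√(1 − 0.5270²) = 1/√0.7223 = 1.177
The interval measured at the sender's location is the dilated one; the clock aboard the drone measures the proper time τ = Δt/γ = 31.6/1.177 h.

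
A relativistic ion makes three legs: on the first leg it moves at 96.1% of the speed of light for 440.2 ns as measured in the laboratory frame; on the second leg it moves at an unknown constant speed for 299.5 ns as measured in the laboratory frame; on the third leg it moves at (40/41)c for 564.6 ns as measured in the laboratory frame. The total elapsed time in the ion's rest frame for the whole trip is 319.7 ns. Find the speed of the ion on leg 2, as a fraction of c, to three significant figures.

β = 0.969

Leg 1: β = 0.961; γ = 1/√(1 − 0.961²) = 1/√0.07648 = 3.616; τ_1 = 440.2/3.616 = 121.7 ns.
Leg 2: speed unknown; τ_2 = 299.5/γ_2.
Leg 3: γ = 1/√(1 − (40/41)²) = 41/9 ≈ 4.556; τ_3 = 564.6/4.556 = 123.9 ns.
Total proper time: 121.7 + τ_2 + 123.9 = 319.7, so τ_2 = 319.7 − 245.7 = 74.03 ns.
γ_2 = 299.5/74.03 = 4.046; β = √(1 − 1/γ²) = √0.9389.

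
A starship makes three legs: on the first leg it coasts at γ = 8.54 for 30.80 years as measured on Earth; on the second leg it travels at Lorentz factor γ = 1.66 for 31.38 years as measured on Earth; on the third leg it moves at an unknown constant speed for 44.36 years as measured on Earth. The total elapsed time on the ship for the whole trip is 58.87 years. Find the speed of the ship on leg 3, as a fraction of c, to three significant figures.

Leg 1: γ = 8.54; τ_1 = 30.80/8.540 = 3.607 years.
Leg 2: γ = 1.66; τ_2 = 31.38/1.660 = 18.90 years.
Leg 3: speed unknown; τ_3 = 44.36/γ_3.
Total proper time: 3.607 + 18.90 + τ_3 = 58.87, so τ_3 = 58.87 − 22.51 = 36.36 years.
γ_3 = 44.36/36.36 = 1.220; β = √(1 − 1/γ²) = √0.3282.

β = 0.573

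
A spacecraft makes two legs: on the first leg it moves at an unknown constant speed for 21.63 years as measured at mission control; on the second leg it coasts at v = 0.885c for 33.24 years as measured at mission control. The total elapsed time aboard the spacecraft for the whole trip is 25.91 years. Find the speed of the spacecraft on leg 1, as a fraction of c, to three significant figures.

β = 0.876

Leg 1: speed unknown; τ_1 = 21.63/γ_1.
Leg 2: γ = 1/√(1 − 0.885²) = 1/√0.2168 = 2.148; τ_2 = 33.24/2.148 = 15.48 years.
Total proper time: τ_1 + 15.48 = 25.91, so τ_1 = 25.91 − 15.48 = 10.43 years.
γ_1 = 21.63/10.43 = 2.073; β = √(1 − 1/γ²) = √0.7673.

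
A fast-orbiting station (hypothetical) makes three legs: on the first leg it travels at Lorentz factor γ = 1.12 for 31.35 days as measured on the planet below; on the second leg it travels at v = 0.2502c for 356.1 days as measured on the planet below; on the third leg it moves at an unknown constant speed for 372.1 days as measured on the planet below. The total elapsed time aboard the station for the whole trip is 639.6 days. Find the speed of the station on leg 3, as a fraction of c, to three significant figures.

β = 0.697

Leg 1: γ = 1.12; τ_1 = 31.35/1.120 = 27.99 days.
Leg 2: γ = 1/√(1 − 0.2502²) = 1/√0.9374 = 1.033; τ_2 = 356.1/1.033 = 344.8 days.
Leg 3: speed unknown; τ_3 = 372.1/γ_3.
Total proper time: 27.99 + 344.8 + τ_3 = 639.6, so τ_3 = 639.6 − 372.8 = 266.8 days.
γ_3 = 372.1/266.8 = 1.394; β = √(1 − 1/γ²) = √0.4858.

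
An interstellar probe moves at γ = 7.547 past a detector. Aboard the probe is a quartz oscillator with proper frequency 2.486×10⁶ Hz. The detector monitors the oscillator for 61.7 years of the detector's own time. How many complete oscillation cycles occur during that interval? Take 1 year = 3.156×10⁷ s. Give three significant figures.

γ = 7.547
During 61.7 years of lab time, the oscillator's proper time advances by τ = Δt/γ = 61.7/7.547 = 8.175 years = 2.580×10⁸ s.
N = f × τ = 2.486×10⁶ × 2.580×10⁸ = 6.414×10¹⁴.

N = 6.41×10¹⁴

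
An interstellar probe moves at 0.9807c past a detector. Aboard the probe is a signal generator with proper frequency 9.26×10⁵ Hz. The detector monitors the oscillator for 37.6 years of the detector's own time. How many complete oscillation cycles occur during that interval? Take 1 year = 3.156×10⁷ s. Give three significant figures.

γ = 1/√(1 − 0.9807²) = 1/√0.03823 = 5.115
During 37.6 years of lab time, the oscillator's proper time advances by τ = Δt/γ = 37.6/5.115 = 7.351 years = 2.320×10⁸ s.
N = f × τ = 9.26×10⁵ × 2.320×10⁸ = 2.148×10¹⁴.

N = 2.15×10¹⁴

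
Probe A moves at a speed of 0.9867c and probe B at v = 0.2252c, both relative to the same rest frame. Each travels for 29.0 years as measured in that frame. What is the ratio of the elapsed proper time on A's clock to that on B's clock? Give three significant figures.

A: γ = 1/√(1 − 0.9867²) = 1/√0.02642 = 6.152. B: γ = 1/√(1 − 0.2252²) = 1/√0.9493 = 1.026.
τ_A/τ_B = γ_B/γ_A = 1.026/6.152 = 0.1668, so τ_A/τ_B = 0.1668.

τ_A/τ_B = 0.167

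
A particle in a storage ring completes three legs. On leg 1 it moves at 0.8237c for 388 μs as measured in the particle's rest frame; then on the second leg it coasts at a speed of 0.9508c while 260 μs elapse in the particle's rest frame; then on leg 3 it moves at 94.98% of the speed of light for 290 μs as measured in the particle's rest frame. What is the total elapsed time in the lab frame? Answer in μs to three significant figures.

Leg 1: γ = 1/√(1 − 0.8237²) = 1/√0.3215 = 1.764; Δt_1 = 1.764 × 388 = 684.3 μs.
Leg 2: γ = 1/√(1 − 0.9508²) = 1/√0.09598 = 3.228; Δt_2 = 3.228 × 260 = 839.2 μs.
Leg 3: β = 0.9498; γ = 1/√(1 − 0.9498²) = 1/√0.09788 = 3.196; Δt_3 = 3.196 × 290 = 926.9 μs.
Total: 684.3 + 839.2 + 926.9 μs.

Δt = 2450 μs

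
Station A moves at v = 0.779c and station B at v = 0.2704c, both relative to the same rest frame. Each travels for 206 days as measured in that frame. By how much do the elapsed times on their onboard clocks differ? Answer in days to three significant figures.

|τ_A − τ_B| = 69.2 days

A: γ = 1/√(1 − 0.779²) = 1/√0.3932 = 1.595; τ_A = 206/1.595 = 129.2 days.
B: γ = 1/√(1 − 0.2704²) = 1/√0.9269 = 1.039; τ_B = 206/1.039 = 198.3 days.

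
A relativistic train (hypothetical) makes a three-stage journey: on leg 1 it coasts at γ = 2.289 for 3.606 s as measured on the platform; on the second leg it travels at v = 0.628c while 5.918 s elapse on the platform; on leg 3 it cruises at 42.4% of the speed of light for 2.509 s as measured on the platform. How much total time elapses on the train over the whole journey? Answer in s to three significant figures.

τ = 8.45 s

Leg 1: γ = 2.289; τ_1 = 3.606/2.289 = 1.575 s.
Leg 2: γ = 1/√(1 − 0.628²) = 1/√0.6056 = 1.285; τ_2 = 5.918/1.285 = 4.605 s.
Leg 3: β = 0.424; γ = 1/√(1 − 0.424²) = 1/√0.8202 = 1.104; τ_3 = 2.509/1.104 = 2.272 s.
Total: 1.575 + 4.605 + 2.272 s.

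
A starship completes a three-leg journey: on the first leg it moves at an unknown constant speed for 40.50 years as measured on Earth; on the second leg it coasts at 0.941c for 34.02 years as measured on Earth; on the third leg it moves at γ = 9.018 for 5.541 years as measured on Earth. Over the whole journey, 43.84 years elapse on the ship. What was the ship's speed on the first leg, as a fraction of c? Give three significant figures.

β = 0.622

Leg 1: speed unknown; τ_1 = 40.50/γ_1.
Leg 2: γ = 1/√(1 − 0.941²) = 1/√0.1145 = 2.955; τ_2 = 34.02/2.955 = 11.51 years.
Leg 3: γ = 9.018; τ_3 = 5.541/9.018 = 0.6144 years.
Total proper time: τ_1 + 11.51 + 0.6144 = 43.84, so τ_1 = 43.84 − 12.13 = 31.71 years.
γ_1 = 40.50/31.71 = 1.277; β = √(1 − 1/γ²) = √0.3869.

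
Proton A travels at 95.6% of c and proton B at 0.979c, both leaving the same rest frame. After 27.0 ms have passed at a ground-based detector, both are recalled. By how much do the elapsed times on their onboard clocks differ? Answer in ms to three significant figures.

A: β = 0.956; γ = 1/√(1 − 0.956²) = 1/√0.08606 = 3.409; τ_A = 27.0/3.409 = 7.921 ms.
B: γ = 1/√(1 − 0.979²) = 1/√0.04156 = 4.905; τ_B = 27.0/4.905 = 5.504 ms.

|τ_A − τ_B| = 2.42 ms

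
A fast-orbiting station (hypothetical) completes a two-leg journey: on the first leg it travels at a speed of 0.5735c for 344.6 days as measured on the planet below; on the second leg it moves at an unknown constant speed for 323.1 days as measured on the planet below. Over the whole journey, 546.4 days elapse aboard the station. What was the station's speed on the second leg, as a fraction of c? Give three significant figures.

β = 0.576

Leg 1: γ = 1/√(1 − 0.5735²) = 1/√0.6711 = 1.221; τ_1 = 344.6/1.221 = 282.3 days.
Leg 2: speed unknown; τ_2 = 323.1/γ_2.
Total proper time: 282.3 + τ_2 = 546.4, so τ_2 = 546.4 − 282.3 = 264.1 days.
γ_2 = 323.1/264.1 = 1.223; β = √(1 − 1/γ²) = √0.3319.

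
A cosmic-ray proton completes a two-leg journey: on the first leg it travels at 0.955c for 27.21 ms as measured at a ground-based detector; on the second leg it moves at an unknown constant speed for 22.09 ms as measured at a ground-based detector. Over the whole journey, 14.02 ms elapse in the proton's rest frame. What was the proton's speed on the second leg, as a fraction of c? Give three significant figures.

β = 0.963

Leg 1: γ = 1/√(1 − 0.955²) = 1/√0.08798 = 3.371; τ_1 = 27.21/3.371 = 8.071 ms.
Leg 2: speed unknown; τ_2 = 22.09/γ_2.
Total proper time: 8.071 + τ_2 = 14.02, so τ_2 = 14.02 − 8.071 = 5.949 ms.
γ_2 = 22.09/5.949 = 3.713; β = √(1 − 1/γ²) = √0.9275.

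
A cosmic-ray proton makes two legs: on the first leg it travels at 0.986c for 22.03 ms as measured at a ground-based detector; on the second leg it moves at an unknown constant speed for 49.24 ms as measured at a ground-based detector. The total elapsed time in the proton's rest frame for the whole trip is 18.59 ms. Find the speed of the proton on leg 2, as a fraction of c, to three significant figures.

Leg 1: γ = 1/√(1 − 0.986²) = 1/√0.02780 = 5.997; τ_1 = 22.03/5.997 = 3.673 ms.
Leg 2: speed unknown; τ_2 = 49.24/γ_2.
Total proper time: 3.673 + τ_2 = 18.59, so τ_2 = 18.59 − 3.673 = 14.92 ms.
γ_2 = 49.24/14.92 = 3.301; β = √(1 − 1/γ²) = √0.9082.

β = 0.953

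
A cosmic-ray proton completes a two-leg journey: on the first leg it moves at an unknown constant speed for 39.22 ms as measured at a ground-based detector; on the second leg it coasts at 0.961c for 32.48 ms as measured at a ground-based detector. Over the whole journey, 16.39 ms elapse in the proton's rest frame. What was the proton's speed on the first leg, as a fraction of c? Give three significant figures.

Leg 1: speed unknown; τ_1 = 39.22/γ_1.
Leg 2: γ = 1/√(1 − 0.961²) = 1/√0.07648 = 3.616; τ_2 = 32.48/3.616 = 8.982 ms.
Total proper time: τ_1 + 8.982 = 16.39, so τ_1 = 16.39 − 8.982 = 7.408 ms.
γ_1 = 39.22/7.408 = 5.294; β = √(1 − 1/γ²) = √0.9643.

β = 0.982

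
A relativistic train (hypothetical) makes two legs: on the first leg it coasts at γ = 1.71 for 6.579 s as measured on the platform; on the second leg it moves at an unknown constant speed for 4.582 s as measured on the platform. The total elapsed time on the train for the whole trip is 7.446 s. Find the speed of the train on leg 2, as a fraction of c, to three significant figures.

β = 0.619

Leg 1: γ = 1.71; τ_1 = 6.579/1.710 = 3.847 s.
Leg 2: speed unknown; τ_2 = 4.582/γ_2.
Total proper time: 3.847 + τ_2 = 7.446, so τ_2 = 7.446 − 3.847 = 3.599 s.
γ_2 = 4.582/3.599 = 1.273; β = √(1 − 1/γ²) = √0.3832.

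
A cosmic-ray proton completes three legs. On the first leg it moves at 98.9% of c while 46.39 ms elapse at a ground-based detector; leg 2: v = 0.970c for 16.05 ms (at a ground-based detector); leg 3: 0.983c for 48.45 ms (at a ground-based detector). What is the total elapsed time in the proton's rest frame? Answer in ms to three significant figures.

τ = 19.7 ms

Leg 1: β = 0.989; γ = 1/√(1 − 0.989²) = 1/√0.02188 = 6.761; τ_1 = 46.39/6.761 = 6.862 ms.
Leg 2: γ = 1/√(1 − 0.970²) = 1/√0.05910 = 4.113; τ_2 = 16.05/4.113 = 3.902 ms.
Leg 3: γ = 1/√(1 − 0.983²) = 1/√0.03371 = 5.446; τ_3 = 48.45/5.446 = 8.896 ms.
Total: 6.862 + 3.902 + 8.896 ms.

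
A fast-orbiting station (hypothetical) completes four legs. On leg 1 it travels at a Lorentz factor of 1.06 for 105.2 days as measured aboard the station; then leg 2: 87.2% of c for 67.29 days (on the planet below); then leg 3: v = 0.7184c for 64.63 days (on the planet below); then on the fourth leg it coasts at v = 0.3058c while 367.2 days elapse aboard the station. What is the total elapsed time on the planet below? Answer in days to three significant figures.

Δt = 629 days

Leg 1: γ = 1.06; Δt_1 = 1.060 × 105.2 = 111.5 days.
Leg 2: 67.29 days is already measured on the planet below.
Leg 3: 64.63 days is already measured on the planet below.
Leg 4: γ = 1/√(1 − 0.3058²) = 1/√0.9065 = 1.050; Δt_4 = 1.050 × 367.2 = 385.7 days.
Total: 111.5 + 67.29 + 64.63 + 385.7 days.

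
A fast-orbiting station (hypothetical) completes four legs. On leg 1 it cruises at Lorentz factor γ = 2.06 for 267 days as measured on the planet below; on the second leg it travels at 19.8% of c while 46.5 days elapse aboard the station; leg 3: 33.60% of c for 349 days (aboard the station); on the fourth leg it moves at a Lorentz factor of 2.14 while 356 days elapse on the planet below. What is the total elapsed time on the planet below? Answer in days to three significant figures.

Leg 1: 267 days is already measured on the planet below.
Leg 2: β = 0.198; γ = 1/√(1 − 0.198²) = 1/√0.9608 = 1.020; Δt_2 = 1.020 × 46.5 = 47.44 days.
Leg 3: β = 0.3360; γ = 1/√(1 − 0.3360²) = 1/√0.8871 = 1.062; Δt_3 = 1.062 × 349 = 370.5 days.
Leg 4: 356 days is already measured on the planet below.
Total: 267.0 + 47.44 + 370.5 + 356.0 days.

Δt = 1040 days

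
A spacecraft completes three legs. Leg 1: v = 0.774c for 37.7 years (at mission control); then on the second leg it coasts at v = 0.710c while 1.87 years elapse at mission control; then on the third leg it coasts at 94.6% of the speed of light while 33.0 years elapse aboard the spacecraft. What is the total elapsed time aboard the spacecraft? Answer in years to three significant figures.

τ = 58.2 years

Leg 1: γ = 1/√(1 − 0.774²) = 1/√0.4009 = 1.579; τ_1 = 37.7/1.579 = 23.87 years.
Leg 2: γ = 1/√(1 − 0.710²) = 1/√0.4959 = 1.420; τ_2 = 1.87/1.420 = 1.317 years.
Leg 3: 33.0 years is already measured aboard the spacecraft.
Total: 23.87 + 1.317 + 33.00 years.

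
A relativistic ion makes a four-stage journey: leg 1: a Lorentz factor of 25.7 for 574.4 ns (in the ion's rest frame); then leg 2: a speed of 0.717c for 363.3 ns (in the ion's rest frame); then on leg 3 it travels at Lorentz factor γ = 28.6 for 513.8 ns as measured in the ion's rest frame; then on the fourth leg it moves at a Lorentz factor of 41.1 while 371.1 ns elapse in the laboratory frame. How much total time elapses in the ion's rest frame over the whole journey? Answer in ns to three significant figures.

τ = 1460 ns

Leg 1: 574.4 ns is already measured in the ion's rest frame.
Leg 2: 363.3 ns is already measured in the ion's rest frame.
Leg 3: 513.8 ns is already measured in the ion's rest frame.
Leg 4: γ = 41.1; τ_4 = 371.1/41.10 = 9.029 ns.
Total: 574.4 + 363.3 + 513.8 + 9.029 ns.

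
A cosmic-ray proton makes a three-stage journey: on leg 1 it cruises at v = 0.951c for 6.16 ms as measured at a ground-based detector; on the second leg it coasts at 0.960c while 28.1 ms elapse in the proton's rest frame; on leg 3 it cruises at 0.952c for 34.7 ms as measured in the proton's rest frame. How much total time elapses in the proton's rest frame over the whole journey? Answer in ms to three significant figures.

Leg 1: γ = 1/√(1 − 0.951²) = 1/√0.09560 = 3.234; τ_1 = 6.16/3.234 = 1.905 ms.
Leg 2: 28.1 ms is already measured in the proton's rest frame.
Leg 3: 34.7 ms is already measured in the proton's rest frame.
Total: 1.905 + 28.10 + 34.70 ms.

τ = 64.7 ms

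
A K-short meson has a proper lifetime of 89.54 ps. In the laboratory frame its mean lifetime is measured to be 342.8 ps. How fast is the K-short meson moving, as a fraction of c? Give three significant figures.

β = 0.965

γ = Δt/τ₀ = 342.8/89.54 = 3.828
β = √(1 − 1/γ²) = √(1 − 0.06823) = √0.9318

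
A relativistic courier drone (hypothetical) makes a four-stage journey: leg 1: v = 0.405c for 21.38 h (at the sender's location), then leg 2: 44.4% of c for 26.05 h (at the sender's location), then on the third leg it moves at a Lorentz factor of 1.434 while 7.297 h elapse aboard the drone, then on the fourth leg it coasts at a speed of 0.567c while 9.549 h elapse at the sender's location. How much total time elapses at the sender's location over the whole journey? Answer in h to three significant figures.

Leg 1: 21.38 h is already measured at the sender's location.
Leg 2: 26.05 h is already measured at the sender's location.
Leg 3: γ = 1.434; Δt_3 = 1.434 × 7.297 = 10.46 h.
Leg 4: 9.549 h is already measured at the sender's location.
Total: 21.38 + 26.05 + 10.46 + 9.549 h.

Δt = 67.4 h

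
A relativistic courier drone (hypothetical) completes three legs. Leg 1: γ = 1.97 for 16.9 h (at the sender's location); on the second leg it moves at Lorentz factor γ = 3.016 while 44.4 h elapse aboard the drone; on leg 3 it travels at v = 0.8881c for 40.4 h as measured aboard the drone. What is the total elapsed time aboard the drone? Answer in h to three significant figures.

τ = 93.4 h

Leg 1: γ = 1.97; τ_1 = 16.9/1.970 = 8.579 h.
Leg 2: 44.4 h is already measured aboard the drone.
Leg 3: 40.4 h is already measured aboard the drone.
Total: 8.579 + 44.40 + 40.40 h.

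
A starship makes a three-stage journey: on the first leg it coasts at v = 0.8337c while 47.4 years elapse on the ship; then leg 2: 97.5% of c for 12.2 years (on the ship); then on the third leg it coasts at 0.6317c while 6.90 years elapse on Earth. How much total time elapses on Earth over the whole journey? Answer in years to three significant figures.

Δt = 148 years

Leg 1: γ = 1/√(1 − 0.8337²) = 1/√0.3049 = 1.811; Δt_1 = 1.811 × 47.4 = 85.84 years.
Leg 2: β = 0.975; γ = 1/√(1 − 0.975²) = 1/√0.04938 = 4.500; Δt_2 = 4.500 × 12.2 = 54.90 years.
Leg 3: 6.90 years is already measured on Earth.
Total: 85.84 + 54.90 + 6.900 years.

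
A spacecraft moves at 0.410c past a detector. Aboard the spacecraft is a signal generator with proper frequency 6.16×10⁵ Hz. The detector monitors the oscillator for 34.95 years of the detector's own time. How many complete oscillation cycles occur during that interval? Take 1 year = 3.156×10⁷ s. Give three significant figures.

N = 6.20×10¹⁴

γ = 1/√(1 − 0.410²) = 1/√0.8319 = 1.096
During 34.95 years of lab time, the oscillator's proper time advances by τ = Δt/γ = 34.95/1.096 = 31.88 years = 1.006×10⁹ s.
N = f × τ = 6.16×10⁵ × 1.006×10⁹ = 6.197×10¹⁴.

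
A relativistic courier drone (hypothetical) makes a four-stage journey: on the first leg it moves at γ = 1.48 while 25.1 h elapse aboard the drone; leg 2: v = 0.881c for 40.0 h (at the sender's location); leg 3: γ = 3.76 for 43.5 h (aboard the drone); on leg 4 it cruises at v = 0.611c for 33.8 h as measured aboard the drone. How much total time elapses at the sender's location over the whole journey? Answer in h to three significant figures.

Δt = 283 h

Leg 1: γ = 1.48; Δt_1 = 1.480 × 25.1 = 37.15 h.
Leg 2: 40.0 h is already measured at the sender's location.
Leg 3: γ = 3.76; Δt_3 = 3.760 × 43.5 = 163.6 h.
Leg 4: γ = 1/√(1 − 0.611²) = 1/√0.6267 = 1.263; Δt_4 = 1.263 × 33.8 = 42.70 h.
Total: 37.15 + 40.00 + 163.6 + 42.70 h.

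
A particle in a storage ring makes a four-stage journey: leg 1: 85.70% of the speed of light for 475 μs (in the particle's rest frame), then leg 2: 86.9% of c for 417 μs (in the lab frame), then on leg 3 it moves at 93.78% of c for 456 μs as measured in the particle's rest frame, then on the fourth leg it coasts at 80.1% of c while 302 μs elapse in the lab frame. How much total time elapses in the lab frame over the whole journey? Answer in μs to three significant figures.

Leg 1: β = 0.8570; γ = 1/√(1 − 0.8570²) = 1/√0.2656 = 1.941; Δt_1 = 1.941 × 475 = 921.8 μs.
Leg 2: 417 μs is already measured in the lab frame.
Leg 3: β = 0.9378; γ = 1/√(1 − 0.9378²) = 1/√0.1205 = 2.880; Δt_3 = 2.880 × 456 = 1313 μs.
Leg 4: 302 μs is already measured in the lab frame.
Total: 921.8 + 417.0 + 1313 + 302.0 μs.

Δt = 2950 μs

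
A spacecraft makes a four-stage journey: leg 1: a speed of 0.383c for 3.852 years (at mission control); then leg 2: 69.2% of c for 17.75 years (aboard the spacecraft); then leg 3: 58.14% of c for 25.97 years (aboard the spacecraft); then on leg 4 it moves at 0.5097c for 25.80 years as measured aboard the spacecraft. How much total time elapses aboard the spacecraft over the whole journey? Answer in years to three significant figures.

τ = 73.1 years

Leg 1: γ = 1/√(1 − 0.383²) = 1/√0.8533 = 1.083; τ_1 = 3.852/1.083 = 3.558 years.
Leg 2: 17.75 years is already measured aboard the spacecraft.
Leg 3: 25.97 years is already measured aboard the spacecraft.
Leg 4: 25.80 years is already measured aboard the spacecraft.
Total: 3.558 + 17.75 + 25.97 + 25.80 years.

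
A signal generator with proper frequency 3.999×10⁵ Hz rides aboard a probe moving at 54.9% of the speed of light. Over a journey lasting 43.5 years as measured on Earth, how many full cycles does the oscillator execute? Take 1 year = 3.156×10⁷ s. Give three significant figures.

β = 0.549; γ = 1/√(1 − 0.549²) = 1/√0.6986 = 1.196
The oscillator's own cycle count is N = f × τ where τ is the proper time aboard the probe. τ = Δt/γ = 43.5/1.196 = 36.36 years = 1.147×10⁹ s.
N = 3.999×10⁵ × 1.147×10⁹ = 4.589×10¹⁴.

N = 4.59×10¹⁴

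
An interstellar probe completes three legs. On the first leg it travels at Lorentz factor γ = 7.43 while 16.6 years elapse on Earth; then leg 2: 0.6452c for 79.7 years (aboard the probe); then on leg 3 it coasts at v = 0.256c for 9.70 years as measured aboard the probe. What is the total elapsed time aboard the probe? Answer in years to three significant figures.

Leg 1: γ = 7.43; τ_1 = 16.6/7.430 = 2.234 years.
Leg 2: 79.7 years is already measured aboard the probe.
Leg 3: 9.70 years is already measured aboard the probe.
Total: 2.234 + 79.70 + 9.700 years.

τ = 91.6 years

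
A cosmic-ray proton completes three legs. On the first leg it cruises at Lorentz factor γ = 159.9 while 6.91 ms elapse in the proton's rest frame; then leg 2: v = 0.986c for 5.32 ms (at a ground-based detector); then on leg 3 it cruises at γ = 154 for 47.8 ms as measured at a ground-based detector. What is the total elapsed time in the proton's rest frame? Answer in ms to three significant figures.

Leg 1: 6.91 ms is already measured in the proton's rest frame.
Leg 2: γ = 1/√(1 − 0.986²) = 1/√0.02780 = 5.997; τ_2 = 5.32/5.997 = 0.8871 ms.
Leg 3: γ = 154; τ_3 = 47.8/154.0 = 0.3104 ms.
Total: 6.910 + 0.8871 + 0.3104 ms.

τ = 8.11 ms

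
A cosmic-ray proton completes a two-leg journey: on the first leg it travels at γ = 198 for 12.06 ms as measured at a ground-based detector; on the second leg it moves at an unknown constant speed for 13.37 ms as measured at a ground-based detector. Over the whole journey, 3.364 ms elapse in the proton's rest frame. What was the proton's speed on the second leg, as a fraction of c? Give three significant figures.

β = 0.969

Leg 1: γ = 198; τ_1 = 12.06/198.0 = 0.06091 ms.
Leg 2: speed unknown; τ_2 = 13.37/γ_2.
Total proper time: 0.06091 + τ_2 = 3.364, so τ_2 = 3.364 − 0.06091 = 3.303 ms.
γ_2 = 13.37/3.303 = 4.048; β = √(1 − 1/γ²) = √0.9390.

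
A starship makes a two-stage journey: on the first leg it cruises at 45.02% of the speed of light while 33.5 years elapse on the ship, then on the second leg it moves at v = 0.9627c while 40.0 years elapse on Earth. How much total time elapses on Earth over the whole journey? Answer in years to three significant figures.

Leg 1: β = 0.4502; γ = 1/√(1 − 0.4502²) = 1/√0.7973 = 1.120; Δt_1 = 1.120 × 33.5 = 37.52 years.
Leg 2: 40.0 years is already measured on Earth.
Total: 37.52 + 40.00 years.

Δt = 77.5 years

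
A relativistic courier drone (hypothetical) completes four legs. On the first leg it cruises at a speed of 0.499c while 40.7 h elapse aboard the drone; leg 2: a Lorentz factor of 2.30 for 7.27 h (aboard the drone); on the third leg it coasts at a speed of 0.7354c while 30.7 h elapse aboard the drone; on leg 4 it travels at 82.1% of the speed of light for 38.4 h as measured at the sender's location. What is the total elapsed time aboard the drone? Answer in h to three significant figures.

τ = 101 h

Leg 1: 40.7 h is already measured aboard the drone.
Leg 2: 7.27 h is already measured aboard the drone.
Leg 3: 30.7 h is already measured aboard the drone.
Leg 4: β = 0.821; γ = 1/√(1 − 0.821²) = 1/√0.3260 = 1.752; τ_4 = 38.4/1.752 = 21.92 h.
Total: 40.70 + 7.270 + 30.70 + 21.92 h.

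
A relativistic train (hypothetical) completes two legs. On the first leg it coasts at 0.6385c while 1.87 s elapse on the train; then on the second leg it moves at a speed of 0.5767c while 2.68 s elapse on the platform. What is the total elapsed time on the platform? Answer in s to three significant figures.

Δt = 5.11 s

Leg 1: γ = 1/√(1 − 0.6385²) = 1/√0.5923 = 1.299; Δt_1 = 1.299 × 1.87 = 2.430 s.
Leg 2: 2.68 s is already measured on the platform.
Total: 2.430 + 2.680 s.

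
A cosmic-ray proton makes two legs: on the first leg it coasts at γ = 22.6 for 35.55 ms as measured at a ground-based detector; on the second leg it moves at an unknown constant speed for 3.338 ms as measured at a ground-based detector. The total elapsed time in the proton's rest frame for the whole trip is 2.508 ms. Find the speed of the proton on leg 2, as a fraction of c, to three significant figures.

Leg 1: γ = 22.6; τ_1 = 35.55/22.60 = 1.573 ms.
Leg 2: speed unknown; τ_2 = 3.338/γ_2.
Total proper time: 1.573 + τ_2 = 2.508, so τ_2 = 2.508 − 1.573 = 0.9350 ms.
γ_2 = 3.338/0.9350 = 3.570; β = √(1 − 1/γ²) = √0.9215.

β = 0.960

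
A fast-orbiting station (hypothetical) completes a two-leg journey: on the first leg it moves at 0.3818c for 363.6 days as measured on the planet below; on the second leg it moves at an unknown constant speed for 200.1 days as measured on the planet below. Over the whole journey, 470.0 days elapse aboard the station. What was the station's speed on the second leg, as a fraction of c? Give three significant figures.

β = 0.743

Leg 1: γ = 1/√(1 − 0.3818²) = 1/√0.8542 = 1.082; τ_1 = 363.6/1.082 = 336.1 days.
Leg 2: speed unknown; τ_2 = 200.1/γ_2.
Total proper time: 336.1 + τ_2 = 470.0, so τ_2 = 470.0 − 336.1 = 133.9 days.
γ_2 = 200.1/133.9 = 1.494; β = √(1 − 1/γ²) = √0.5519.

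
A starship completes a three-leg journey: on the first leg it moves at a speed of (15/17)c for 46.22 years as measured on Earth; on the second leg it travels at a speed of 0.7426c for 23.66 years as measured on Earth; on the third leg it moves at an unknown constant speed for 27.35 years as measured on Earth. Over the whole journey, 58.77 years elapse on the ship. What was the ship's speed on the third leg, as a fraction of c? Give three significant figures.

Leg 1: γ = 1/√(1 − (15/17)²) = 17/8 = 2.125; τ_1 = 46.22/2.125 = 21.75 years.
Leg 2: γ = 1/√(1 − 0.7426²) = 1/√0.4485 = 1.493; τ_2 = 23.66/1.493 = 15.85 years.
Leg 3: speed unknown; τ_3 = 27.35/γ_3.
Total proper time: 21.75 + 15.85 + τ_3 = 58.77, so τ_3 = 58.77 − 37.60 = 21.17 years.
γ_3 = 27.35/21.17 = 1.292; β = √(1 − 1/γ²) = √0.4007.

β = 0.633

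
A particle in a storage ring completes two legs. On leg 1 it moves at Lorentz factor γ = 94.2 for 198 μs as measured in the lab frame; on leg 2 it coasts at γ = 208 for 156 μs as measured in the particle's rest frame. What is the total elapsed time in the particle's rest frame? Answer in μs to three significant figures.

τ = 158 μs

Leg 1: γ = 94.2; τ_1 = 198/94.20 = 2.102 μs.
Leg 2: 156 μs is already measured in the particle's rest frame.
Total: 2.102 + 156.0 μs.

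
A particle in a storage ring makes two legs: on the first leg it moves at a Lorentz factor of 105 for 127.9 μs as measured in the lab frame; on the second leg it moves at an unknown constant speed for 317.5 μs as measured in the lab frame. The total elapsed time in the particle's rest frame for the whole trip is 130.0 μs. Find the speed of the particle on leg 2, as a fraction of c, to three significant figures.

Leg 1: γ = 105; τ_1 = 127.9/105.0 = 1.218 μs.
Leg 2: speed unknown; τ_2 = 317.5/γ_2.
Total proper time: 1.218 + τ_2 = 130.0, so τ_2 = 130.0 − 1.218 = 128.8 μs.
γ_2 = 317.5/128.8 = 2.465; β = √(1 − 1/γ²) = √0.8355.

β = 0.914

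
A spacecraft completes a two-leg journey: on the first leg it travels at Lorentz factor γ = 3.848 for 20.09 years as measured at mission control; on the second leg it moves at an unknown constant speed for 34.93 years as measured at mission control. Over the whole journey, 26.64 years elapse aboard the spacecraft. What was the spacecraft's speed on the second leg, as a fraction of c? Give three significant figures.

Leg 1: γ = 3.848; τ_1 = 20.09/3.848 = 5.221 years.
Leg 2: speed unknown; τ_2 = 34.93/γ_2.
Total proper time: 5.221 + τ_2 = 26.64, so τ_2 = 26.64 − 5.221 = 21.42 years.
γ_2 = 34.93/21.42 = 1.631; β = √(1 − 1/γ²) = √0.6240.

β = 0.790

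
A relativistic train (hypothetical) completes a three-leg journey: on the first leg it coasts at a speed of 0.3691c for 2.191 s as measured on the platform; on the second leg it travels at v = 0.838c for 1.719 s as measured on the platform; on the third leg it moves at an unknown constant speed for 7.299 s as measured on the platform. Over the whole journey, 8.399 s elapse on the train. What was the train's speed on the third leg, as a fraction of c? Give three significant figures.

β = 0.669

Leg 1: γ = 1/√(1 − 0.3691²) = 1/√0.8638 = 1.076; τ_1 = 2.191/1.076 = 2.036 s.
Leg 2: γ = 1/√(1 − 0.838²) = 1/√0.2978 = 1.833; τ_2 = 1.719/1.833 = 0.9380 s.
Leg 3: speed unknown; τ_3 = 7.299/γ_3.
Total proper time: 2.036 + 0.9380 + τ_3 = 8.399, so τ_3 = 8.399 − 2.974 = 5.425 s.
γ_3 = 7.299/5.425 = 1.346; β = √(1 − 1/γ²) = √0.4476.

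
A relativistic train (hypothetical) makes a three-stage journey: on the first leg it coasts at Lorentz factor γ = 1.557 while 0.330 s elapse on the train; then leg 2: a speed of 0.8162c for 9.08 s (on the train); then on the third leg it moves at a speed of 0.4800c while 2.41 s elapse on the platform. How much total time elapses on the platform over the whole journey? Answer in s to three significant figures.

Leg 1: γ = 1.557; Δt_1 = 1.557 × 0.330 = 0.5138 s.
Leg 2: γ = 1/√(1 − 0.8162²) = 1/√0.3338 = 1.731; Δt_2 = 1.731 × 9.08 = 15.72 s.
Leg 3: 2.41 s is already measured on the platform.
Total: 0.5138 + 15.72 + 2.410 s.

Δt = 18.6 s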